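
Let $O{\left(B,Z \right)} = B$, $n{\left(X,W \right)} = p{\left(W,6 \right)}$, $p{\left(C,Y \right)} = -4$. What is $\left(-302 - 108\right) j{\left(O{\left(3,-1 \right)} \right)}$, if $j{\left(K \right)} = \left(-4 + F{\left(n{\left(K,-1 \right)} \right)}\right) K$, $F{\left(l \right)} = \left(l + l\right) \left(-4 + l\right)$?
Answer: $-73800$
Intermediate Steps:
$n{\left(X,W \right)} = -4$
$F{\left(l \right)} = 2 l \left(-4 + l\right)$
$j{\left(K \right)} = 60 K$ ($j{\left(K \right)} = \left(-4 + 2 \left(-4\right) \left(-4 - 4\right)\right) K = \left(-4 + 2 \left(-4\right) \left(-8\right)\right) K = \left(-4 + 64\right) K = 60 K$)
$\left(-302 - 108\right) j{\left(O{\left(3,-1 \right)} \right)} = \left(-302 - 108\right) 60 \cdot 3 = \left(-410\right) 180 = -73800$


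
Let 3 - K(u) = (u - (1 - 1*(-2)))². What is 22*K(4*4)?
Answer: -3652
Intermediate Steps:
K(u) = 3 - (-3 + u)² (K(u) = 3 - (u - (1 - 1*(-2)))² = 3 - (u - (1 + 2))² = 3 - (u - 1*3)² = 3 - (u - 3)² = 3 - (-3 + u)²)
22*K(4*4) = 22*(3 - (-3 + 4*4)²) = 22*(3 - (-3 + 16)²) = 22*(3 - 1*13²) = 22*(3 - 1*169) = 22*(3 - 169) = 22*(-166) = -3652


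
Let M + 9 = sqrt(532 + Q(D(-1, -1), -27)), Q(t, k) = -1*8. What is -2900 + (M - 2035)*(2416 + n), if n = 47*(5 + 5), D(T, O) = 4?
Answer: -5901884 + 5772*sqrt(131) ≈ -5.8358e+6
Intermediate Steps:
n = 470 (n = 47*10 = 470)
Q(t, k) = -8
M = -9 + 2*sqrt(131) (M = -9 + sqrt(532 - 8) = -9 + sqrt(524) = -9 + 2*sqrt(131) ≈ 13.891)
-2900 + (M - 2035)*(2416 + n) = -2900 + ((-9 + 2*sqrt(131)) - 2035)*(2416 + 470) = -2900 + (-2044 + 2*sqrt(131))*2886 = -2900 + (-5898984 + 5772*sqrt(131)) = -5901884 + 5772*sqrt(131)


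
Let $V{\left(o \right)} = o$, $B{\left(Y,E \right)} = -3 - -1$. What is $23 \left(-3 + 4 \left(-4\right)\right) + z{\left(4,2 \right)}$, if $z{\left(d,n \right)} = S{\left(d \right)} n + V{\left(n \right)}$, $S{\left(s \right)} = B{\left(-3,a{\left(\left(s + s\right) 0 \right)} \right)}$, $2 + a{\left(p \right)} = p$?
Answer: $-439$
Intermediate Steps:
$a{\left(p \right)} = -2 + p$
$B{\left(Y,E \right)} = -2$ ($B{\left(Y,E \right)} = -3 + 1 = -2$)
$S{\left(s \right)} = -2$
$z{\left(d,n \right)} = - n$ ($z{\left(d,n \right)} = - 2 n + n = - n$)
$23 \left(-3 + 4 \left(-4\right)\right) + z{\left(4,2 \right)} = 23 \left(-3 + 4 \left(-4\right)\right) - 2 = 23 \left(-3 - 16\right) - 2 = 23 \left(-19\right) - 2 = -437 - 2 = -439$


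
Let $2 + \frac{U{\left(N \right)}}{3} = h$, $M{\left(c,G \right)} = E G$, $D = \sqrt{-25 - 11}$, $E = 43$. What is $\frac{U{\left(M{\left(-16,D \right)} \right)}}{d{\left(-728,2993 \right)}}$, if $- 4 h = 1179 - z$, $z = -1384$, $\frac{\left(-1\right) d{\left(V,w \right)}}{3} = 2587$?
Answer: $\frac{2571}{10348} \approx 0.24845$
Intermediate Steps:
$d{\left(V,w \right)} = -7761$ ($d{\left(V,w \right)} = \left(-3\right) 2587 = -7761$)
$D = 6 i$ ($D = \sqrt{-36} = 6 i \approx 6.0 i$)
$M{\left(c,G \right)} = 43 G$
$h = - \frac{2563}{4}$ ($h = - \frac{1179 - -1384}{4} = - \frac{1179 + 1384}{4} = \left(- \frac{1}{4}\right) 2563 = - \frac{2563}{4} \approx -640.75$)
$U{\left(N \right)} = - \frac{7713}{4}$ ($U{\left(N \right)} = -6 + 3 \left(- \frac{2563}{4}\right) = -6 - \frac{7689}{4} = - \frac{7713}{4}$)
$\frac{U{\left(M{\left(-16,D \right)} \right)}}{d{\left(-728,2993 \right)}} = - \frac{7713}{4 \left(-7761\right)} = \left(- \frac{7713}{4}\right) \left(- \frac{1}{7761}\right) = \frac{2571}{10348}$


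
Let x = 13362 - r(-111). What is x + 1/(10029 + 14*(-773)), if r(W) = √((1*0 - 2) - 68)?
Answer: 10596065/793 - I*√70 ≈ 13362.0 - 8.3666*I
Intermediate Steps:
r(W) = I*√70 (r(W) = √((0 - 2) - 68) = √(-2 - 68) = √(-70) = I*√70)
x = 13362 - I*√70 ≈ 13362.0 - 8.3666*I
x + 1/(10029 + 14*(-773)) = (13362 - I*√70) + 1/(10029 + 14*(-773)) = (13362 - I*√70) + 1/(10029 - 10822) = (13362 - I*√70) + 1/(-793) = (13362 - I*√70) - 1/793 = 10596065/793 - I*√70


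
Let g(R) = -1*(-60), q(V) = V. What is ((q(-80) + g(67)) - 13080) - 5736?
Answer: -18836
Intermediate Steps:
g(R) = 60
((q(-80) + g(67)) - 13080) - 5736 = ((-80 + 60) - 13080) - 5736 = (-20 - 13080) - 5736 = -13100 - 5736 = -18836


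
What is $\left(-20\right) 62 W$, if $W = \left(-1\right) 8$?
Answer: $9920$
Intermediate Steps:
$W = -8$
$\left(-20\right) 62 W = \left(-20\right) 62 \left(-8\right) = \left(-1240\right) \left(-8\right) = 9920$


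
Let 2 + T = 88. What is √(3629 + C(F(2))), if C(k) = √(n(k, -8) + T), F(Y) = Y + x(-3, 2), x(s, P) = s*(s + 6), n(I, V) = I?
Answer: √(3629 + √79) ≈ 60.315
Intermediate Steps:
T = 86 (T = -2 + 88 = 86)
x(s, P) = s*(6 + s)
F(Y) = -9 + Y (F(Y) = Y - 3*(6 - 3) = Y - 3*3 = Y - 9 = -9 + Y)
C(k) = √(86 + k) (C(k) = √(k + 86) = √(86 + k))
√(3629 + C(F(2))) = √(3629 + √(86 + (-9 + 2))) = √(3629 + √(86 - 7)) = √(3629 + √79)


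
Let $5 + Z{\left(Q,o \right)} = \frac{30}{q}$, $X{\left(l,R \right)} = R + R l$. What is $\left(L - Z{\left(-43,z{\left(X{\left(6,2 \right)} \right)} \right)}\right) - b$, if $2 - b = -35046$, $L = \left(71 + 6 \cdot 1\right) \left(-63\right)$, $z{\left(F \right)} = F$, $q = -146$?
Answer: $- \frac{2912247}{73} \approx -39894.0$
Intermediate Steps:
$Z{\left(Q,o \right)} = - \frac{380}{73}$ ($Z{\left(Q,o \right)} = -5 + \frac{30}{-146} = -5 + 30 \left(- \frac{1}{146}\right) = -5 - \frac{15}{73} = - \frac{380}{73}$)
$L = -4851$ ($L = \left(71 + 6\right) \left(-63\right) = 77 \left(-63\right) = -4851$)
$b = 35048$ ($b = 2 - -35046 = 2 + 35046 = 35048$)
$\left(L - Z{\left(-43,z{\left(X{\left(6,2 \right)} \right)} \right)}\right) - b = \left(-4851 - - \frac{380}{73}\right) - 35048 = \left(-4851 + \frac{380}{73}\right) - 35048 = - \frac{353743}{73} - 35048 = - \frac{2912247}{73}$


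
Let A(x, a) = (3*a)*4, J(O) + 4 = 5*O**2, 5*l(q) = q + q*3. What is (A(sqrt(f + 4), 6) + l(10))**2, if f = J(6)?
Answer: 6400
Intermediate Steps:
l(q) = 4*q/5 (l(q) = (q + q*3)/5 = (q + 3*q)/5 = (4*q)/5 = 4*q/5)
J(O) = -4 + 5*O**2
f = 176 (f = -4 + 5*6**2 = -4 + 5*36 = -4 + 180 = 176)
A(x, a) = 12*a
(A(sqrt(f + 4), 6) + l(10))**2 = (12*6 + (4/5)*10)**2 = (72 + 8)**2 = 80**2 = 6400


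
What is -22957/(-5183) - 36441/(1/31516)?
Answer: -5952543600791/5183 ≈ -1.1485e+9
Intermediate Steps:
-22957/(-5183) - 36441/(1/31516) = -22957*(-1/5183) - 36441/1/31516 = 22957/5183 - 36441*31516 = 22957/5183 - 1148474556 = -5952543600791/5183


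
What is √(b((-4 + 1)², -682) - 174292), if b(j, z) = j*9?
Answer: I*√174211 ≈ 417.39*I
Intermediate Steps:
b(j, z) = 9*j
√(b((-4 + 1)², -682) - 174292) = √(9*(-4 + 1)² - 174292) = √(9*(-3)² - 174292) = √(9*9 - 174292) = √(81 - 174292) = √(-174211) = I*√174211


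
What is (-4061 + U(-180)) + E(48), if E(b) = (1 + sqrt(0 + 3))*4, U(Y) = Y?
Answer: -4237 + 4*sqrt(3) ≈ -4230.1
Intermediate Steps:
E(b) = 4 + 4*sqrt(3) (E(b) = (1 + sqrt(3))*4 = 4 + 4*sqrt(3))
(-4061 + U(-180)) + E(48) = (-4061 - 180) + (4 + 4*sqrt(3)) = -4241 + (4 + 4*sqrt(3)) = -4237 + 4*sqrt(3)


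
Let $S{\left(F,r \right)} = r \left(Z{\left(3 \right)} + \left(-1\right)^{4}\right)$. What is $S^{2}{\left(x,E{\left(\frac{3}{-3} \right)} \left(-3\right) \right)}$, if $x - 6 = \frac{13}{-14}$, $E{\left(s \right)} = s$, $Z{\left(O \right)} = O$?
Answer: $144$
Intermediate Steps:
$x = \frac{71}{14}$ ($x = 6 + \frac{13}{-14} = 6 + 13 \left(- \frac{1}{14}\right) = 6 - \frac{13}{14} = \frac{71}{14} \approx 5.0714$)
$S{\left(F,r \right)} = 4 r$ ($S{\left(F,r \right)} = r \left(3 + \left(-1\right)^{4}\right) = r \left(3 + 1\right) = r 4 = 4 r$)
$S^{2}{\left(x,E{\left(\frac{3}{-3} \right)} \left(-3\right) \right)} = \left(4 \frac{3}{-3} \left(-3\right)\right)^{2} = \left(4 \cdot 3 \left(- \frac{1}{3}\right) \left(-3\right)\right)^{2} = \left(4 \left(\left(-1\right) \left(-3\right)\right)\right)^{2} = \left(4 \cdot 3\right)^{2} = 12^{2} = 144$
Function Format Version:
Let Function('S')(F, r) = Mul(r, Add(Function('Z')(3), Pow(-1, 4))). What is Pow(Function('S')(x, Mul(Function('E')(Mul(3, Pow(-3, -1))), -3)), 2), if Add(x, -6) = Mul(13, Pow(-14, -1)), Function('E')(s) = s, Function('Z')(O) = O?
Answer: 144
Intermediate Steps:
x = Rational(71, 14) (x = Add(6, Mul(13, Pow(-14, -1))) = Add(6, Mul(13, Rational(-1, 14))) = Add(6, Rational(-13, 14)) = Rational(71, 14) ≈ 5.0714)
Function('S')(F, r) = Mul(4, r) (Function('S')(F, r) = Mul(r, Add(3, Pow(-1, 4))) = Mul(r, Add(3, 1)) = Mul(r, 4) = Mul(4, r))
Pow(Function('S')(x, Mul(Function('E')(Mul(3, Pow(-3, -1))), -3)), 2) = Pow(Mul(4, Mul(Mul(3, Pow(-3, -1)), -3)), 2) = Pow(Mul(4, Mul(Mul(3, Rational(-1, 3)), -3)), 2) = Pow(Mul(4, Mul(-1, -3)), 2) = Pow(Mul(4, 3), 2) = Pow(12, 2) = 144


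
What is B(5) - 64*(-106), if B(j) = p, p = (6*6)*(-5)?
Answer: 6604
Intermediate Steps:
p = -180 (p = 36*(-5) = -180)
B(j) = -180
B(5) - 64*(-106) = -180 - 64*(-106) = -180 + 6784 = 6604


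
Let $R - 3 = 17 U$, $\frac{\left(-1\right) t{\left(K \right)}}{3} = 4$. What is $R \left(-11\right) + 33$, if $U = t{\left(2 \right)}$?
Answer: $2244$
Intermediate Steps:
$t{\left(K \right)} = -12$ ($t{\left(K \right)} = \left(-3\right) 4 = -12$)
$U = -12$
$R = -201$ ($R = 3 + 17 \left(-12\right) = 3 - 204 = -201$)
$R \left(-11\right) + 33 = \left(-201\right) \left(-11\right) + 33 = 2211 + 33 = 2244$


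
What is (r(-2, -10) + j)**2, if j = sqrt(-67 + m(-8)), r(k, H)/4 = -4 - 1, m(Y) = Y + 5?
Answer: (20 - I*sqrt(70))**2 ≈ 330.0 - 334.66*I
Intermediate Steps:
m(Y) = 5 + Y
r(k, H) = -20 (r(k, H) = 4*(-4 - 1) = 4*(-5) = -20)
j = I*sqrt(70) (j = sqrt(-67 + (5 - 8)) = sqrt(-67 - 3) = sqrt(-70) = I*sqrt(70) ≈ 8.3666*I)
(r(-2, -10) + j)**2 = (-20 + I*sqrt(70))**2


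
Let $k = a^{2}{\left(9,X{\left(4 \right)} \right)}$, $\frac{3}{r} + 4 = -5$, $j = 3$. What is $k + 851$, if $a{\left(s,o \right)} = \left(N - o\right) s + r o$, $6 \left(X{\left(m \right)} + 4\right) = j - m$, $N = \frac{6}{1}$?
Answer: $\frac{767827}{81} \approx 9479.3$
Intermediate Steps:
$N = 6$ ($N = 6 \cdot 1 = 6$)
$r = - \frac{1}{3}$ ($r = \frac{3}{-4 - 5} = \frac{3}{-9} = 3 \left(- \frac{1}{9}\right) = - \frac{1}{3} \approx -0.33333$)
$X{\left(m \right)} = - \frac{7}{2} - \frac{m}{6}$ ($X{\left(m \right)} = -4 + \frac{3 - m}{6} = -4 - \left(- \frac{1}{2} + \frac{m}{6}\right) = - \frac{7}{2} - \frac{m}{6}$)
$a{\left(s,o \right)} = - \frac{o}{3} + s \left(6 - o\right)$ ($a{\left(s,o \right)} = \left(6 - o\right) s - \frac{o}{3} = s \left(6 - o\right) - \frac{o}{3} = - \frac{o}{3} + s \left(6 - o\right)$)
$k = \frac{698896}{81}$ ($k = \left(6 \cdot 9 - \frac{- \frac{7}{2} - \frac{2}{3}}{3} - \left(- \frac{7}{2} - \frac{2}{3}\right) 9\right)^{2} = \left(54 - \frac{- \frac{7}{2} - \frac{2}{3}}{3} - \left(- \frac{7}{2} - \frac{2}{3}\right) 9\right)^{2} = \left(54 - - \frac{25}{18} - \left(- \frac{25}{6}\right) 9\right)^{2} = \left(54 + \frac{25}{18} + \frac{75}{2}\right)^{2} = \left(\frac{836}{9}\right)^{2} = \frac{698896}{81} \approx 8628.3$)
$k + 851 = \frac{698896}{81} + 851 = \frac{767827}{81}$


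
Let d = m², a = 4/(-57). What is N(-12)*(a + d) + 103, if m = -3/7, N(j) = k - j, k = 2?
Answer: 41731/399 ≈ 104.59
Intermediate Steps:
N(j) = 2 - j
a = -4/57 (a = 4*(-1/57) = -4/57 ≈ -0.070175)
m = -3/7 (m = -3*⅐ = -3/7 ≈ -0.42857)
d = 9/49 (d = (-3/7)² = 9/49 ≈ 0.18367)
N(-12)*(a + d) + 103 = (2 - 1*(-12))*(-4/57 + 9/49) + 103 = (2 + 12)*(317/2793) + 103 = 14*(317/2793) + 103 = 634/399 + 103 = 41731/399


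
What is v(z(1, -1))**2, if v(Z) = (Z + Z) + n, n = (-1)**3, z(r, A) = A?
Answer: 9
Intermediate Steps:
n = -1
v(Z) = -1 + 2*Z (v(Z) = (Z + Z) - 1 = 2*Z - 1 = -1 + 2*Z)
v(z(1, -1))**2 = (-1 + 2*(-1))**2 = (-1 - 2)**2 = (-3)**2 = 9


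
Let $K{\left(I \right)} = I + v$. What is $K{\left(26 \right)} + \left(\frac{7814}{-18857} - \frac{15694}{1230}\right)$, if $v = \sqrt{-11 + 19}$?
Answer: $\frac{148746941}{11597055} + 2 \sqrt{2} \approx 15.655$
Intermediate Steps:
$v = 2 \sqrt{2}$ ($v = \sqrt{8} = 2 \sqrt{2} \approx 2.8284$)
$K{\left(I \right)} = I + 2 \sqrt{2}$
$K{\left(26 \right)} + \left(\frac{7814}{-18857} - \frac{15694}{1230}\right) = \left(26 + 2 \sqrt{2}\right) + \left(\frac{7814}{-18857} - \frac{15694}{1230}\right) = \left(26 + 2 \sqrt{2}\right) + \left(7814 \left(- \frac{1}{18857}\right) - \frac{7847}{615}\right) = \left(26 + 2 \sqrt{2}\right) - \frac{152776489}{11597055} = \frac{148746941}{11597055} + 2 \sqrt{2}$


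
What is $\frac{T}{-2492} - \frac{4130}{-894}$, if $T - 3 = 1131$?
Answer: $\frac{331363}{79566} \approx 4.1646$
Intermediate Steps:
$T = 1134$ ($T = 3 + 1131 = 1134$)
$\frac{T}{-2492} - \frac{4130}{-894} = \frac{1134}{-2492} - \frac{4130}{-894} = 1134 \left(- \frac{1}{2492}\right) - - \frac{2065}{447} = - \frac{81}{178} + \frac{2065}{447} = \frac{331363}{79566}$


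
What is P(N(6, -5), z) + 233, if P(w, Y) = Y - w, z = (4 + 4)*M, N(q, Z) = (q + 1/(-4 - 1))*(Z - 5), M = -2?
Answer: 275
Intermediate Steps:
N(q, Z) = (-5 + Z)*(-1/5 + q) (N(q, Z) = (q + 1/(-5))*(-5 + Z) = (q - 1/5)*(-5 + Z) = (-1/5 + q)*(-5 + Z) = (-5 + Z)*(-1/5 + q))
z = -16 (z = (4 + 4)*(-2) = 8*(-2) = -16)
P(N(6, -5), z) + 233 = (-16 - (1 - 5*6 - 1/5*(-5) - 5*6)) + 233 = (-16 - (1 - 30 + 1 - 30)) + 233 = (-16 - 1*(-58)) + 233 = (-16 + 58) + 233 = 42 + 233 = 275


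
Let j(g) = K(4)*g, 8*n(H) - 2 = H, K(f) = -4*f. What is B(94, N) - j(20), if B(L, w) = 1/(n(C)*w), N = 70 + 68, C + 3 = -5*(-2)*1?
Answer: 198724/621 ≈ 320.01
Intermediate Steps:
C = 7 (C = -3 - 5*(-2)*1 = -3 + 10*1 = -3 + 10 = 7)
n(H) = ¼ + H/8
N = 138
B(L, w) = 8/(9*w) (B(L, w) = 1/((¼ + (⅛)*7)*w) = 1/((¼ + 7/8)*w) = 1/(9*w/8) = 8/(9*w))
j(g) = -16*g (j(g) = (-4*4)*g = -16*g)
B(94, N) - j(20) = (8/9)/138 - (-16)*20 = (8/9)*(1/138) - 1*(-320) = 4/621 + 320 = 198724/621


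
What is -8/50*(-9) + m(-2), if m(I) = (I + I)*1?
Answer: -64/25 ≈ -2.5600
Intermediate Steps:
m(I) = 2*I (m(I) = (2*I)*1 = 2*I)
-8/50*(-9) + m(-2) = -8/50*(-9) + 2*(-2) = -8*1/50*(-9) - 4 = -4/25*(-9) - 4 = 36/25 - 4 = -64/25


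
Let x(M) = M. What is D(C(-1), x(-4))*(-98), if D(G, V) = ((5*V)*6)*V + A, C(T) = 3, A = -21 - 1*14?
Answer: -43610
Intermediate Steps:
A = -35 (A = -21 - 14 = -35)
D(G, V) = -35 + 30*V**2 (D(G, V) = ((5*V)*6)*V - 35 = (30*V)*V - 35 = 30*V**2 - 35 = -35 + 30*V**2)
D(C(-1), x(-4))*(-98) = (-35 + 30*(-4)**2)*(-98) = (-35 + 30*16)*(-98) = (-35 + 480)*(-98) = 445*(-98) = -43610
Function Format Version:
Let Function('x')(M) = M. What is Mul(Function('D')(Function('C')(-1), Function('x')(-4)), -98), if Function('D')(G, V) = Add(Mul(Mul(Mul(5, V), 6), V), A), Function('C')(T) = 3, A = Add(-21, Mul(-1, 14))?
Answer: -43610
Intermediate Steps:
A = -35 (A = Add(-21, -14) = -35)
Function('D')(G, V) = Add(-35, Mul(30, Pow(V, 2))) (Function('D')(G, V) = Add(Mul(Mul(Mul(5, V), 6), V), -35) = Add(Mul(Mul(30, V), V), -35) = Add(Mul(30, Pow(V, 2)), -35) = Add(-35, Mul(30, Pow(V, 2))))
Mul(Function('D')(Function('C')(-1), Function('x')(-4)), -98) = Mul(Add(-35, Mul(30, Pow(-4, 2))), -98) = Mul(Add(-35, Mul(30, 16)), -98) = Mul(Add(-35, 480), -98) = Mul(445, -98) = -43610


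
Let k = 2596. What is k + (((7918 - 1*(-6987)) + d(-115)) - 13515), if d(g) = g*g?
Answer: 17211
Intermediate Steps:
d(g) = g²
k + (((7918 - 1*(-6987)) + d(-115)) - 13515) = 2596 + (((7918 - 1*(-6987)) + (-115)²) - 13515) = 2596 + (((7918 + 6987) + 13225) - 13515) = 2596 + ((14905 + 13225) - 13515) = 2596 + (28130 - 13515) = 2596 + 14615 = 17211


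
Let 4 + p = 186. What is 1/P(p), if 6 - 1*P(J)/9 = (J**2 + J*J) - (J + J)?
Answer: -1/592902 ≈ -1.6866e-6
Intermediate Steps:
p = 182 (p = -4 + 186 = 182)
P(J) = 54 - 18*J**2 + 18*J (P(J) = 54 - 9*((J**2 + J*J) - (J + J)) = 54 - 9*((J**2 + J**2) - 2*J) = 54 - 9*(2*J**2 - 2*J) = 54 - 9*(-2*J + 2*J**2) = 54 + (-18*J**2 + 18*J) = 54 - 18*J**2 + 18*J)
1/P(p) = 1/(54 - 18*182**2 + 18*182) = 1/(54 - 18*33124 + 3276) = 1/(54 - 596232 + 3276) = 1/(-592902) = -1/592902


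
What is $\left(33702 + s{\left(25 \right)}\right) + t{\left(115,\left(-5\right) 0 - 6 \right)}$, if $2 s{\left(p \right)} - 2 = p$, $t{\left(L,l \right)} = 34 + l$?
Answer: $\frac{67487}{2} \approx 33744.0$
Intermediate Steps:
$s{\left(p \right)} = 1 + \frac{p}{2}$
$\left(33702 + s{\left(25 \right)}\right) + t{\left(115,\left(-5\right) 0 - 6 \right)} = \left(33702 + \left(1 + \frac{1}{2} \cdot 25\right)\right) + \left(34 - 6\right) = \left(33702 + \left(1 + \frac{25}{2}\right)\right) + \left(34 + \left(0 - 6\right)\right) = \left(33702 + \frac{27}{2}\right) + \left(34 - 6\right) = \frac{67431}{2} + 28 = \frac{67487}{2}$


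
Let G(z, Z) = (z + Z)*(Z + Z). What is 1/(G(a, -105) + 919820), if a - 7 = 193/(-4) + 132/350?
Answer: 10/9504533 ≈ 1.0521e-6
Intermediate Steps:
a = -28611/700 (a = 7 + (193/(-4) + 132/350) = 7 + (193*(-¼) + 132*(1/350)) = 7 + (-193/4 + 66/175) = 7 - 33511/700 = -28611/700 ≈ -40.873)
G(z, Z) = 2*Z*(Z + z) (G(z, Z) = (Z + z)*(2*Z) = 2*Z*(Z + z))
1/(G(a, -105) + 919820) = 1/(2*(-105)*(-105 - 28611/700) + 919820) = 1/(2*(-105)*(-102111/700) + 919820) = 1/(306333/10 + 919820) = 1/(9504533/10) = 10/9504533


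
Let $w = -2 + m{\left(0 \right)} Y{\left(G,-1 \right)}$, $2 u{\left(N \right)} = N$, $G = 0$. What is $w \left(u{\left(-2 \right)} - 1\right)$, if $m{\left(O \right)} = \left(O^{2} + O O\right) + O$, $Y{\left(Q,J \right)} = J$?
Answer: $4$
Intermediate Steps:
$u{\left(N \right)} = \frac{N}{2}$
$m{\left(O \right)} = O + 2 O^{2}$ ($m{\left(O \right)} = \left(O^{2} + O^{2}\right) + O = 2 O^{2} + O = O + 2 O^{2}$)
$w = -2$ ($w = -2 + 0 \left(1 + 2 \cdot 0\right) \left(-1\right) = -2 + 0 \left(1 + 0\right) \left(-1\right) = -2 + 0 \cdot 1 \left(-1\right) = -2 + 0 \left(-1\right) = -2 + 0 = -2$)
$w \left(u{\left(-2 \right)} - 1\right) = - 2 \left(\frac{1}{2} \left(-2\right) - 1\right) = - 2 \left(-1 - 1\right) = \left(-2\right) \left(-2\right) = 4$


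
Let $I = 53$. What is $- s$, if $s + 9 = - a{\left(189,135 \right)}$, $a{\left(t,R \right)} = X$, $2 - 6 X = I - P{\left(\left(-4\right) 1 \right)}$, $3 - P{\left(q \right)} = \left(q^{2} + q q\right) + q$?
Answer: $- \frac{11}{3} \approx -3.6667$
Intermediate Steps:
$P{\left(q \right)} = 3 - q - 2 q^{2}$ ($P{\left(q \right)} = 3 - \left(\left(q^{2} + q q\right) + q\right) = 3 - \left(\left(q^{2} + q^{2}\right) + q\right) = 3 - \left(2 q^{2} + q\right) = 3 - \left(q + 2 q^{2}\right) = 3 - q - 2 q^{2}$)
$X = - \frac{38}{3}$ ($X = \frac{1}{3} - \frac{53 - \left(3 - \left(-4\right) 1 - 2 \left(\left(-4\right) 1\right)^{2}\right)}{6} = \frac{1}{3} - \frac{53 - \left(3 - -4 - 2 \left(-4\right)^{2}\right)}{6} = \frac{1}{3} - \frac{53 - \left(3 + 4 - 32\right)}{6} = \frac{1}{3} - \frac{53 - -25}{6} = \frac{1}{3} - \frac{53 + 25}{6} = \frac{1}{3} - 13 = - \frac{38}{3} \approx -12.667$)
$a{\left(t,R \right)} = - \frac{38}{3}$
$s = \frac{11}{3}$ ($s = -9 - - \frac{38}{3} = -9 + \frac{38}{3} = \frac{11}{3} \approx 3.6667$)
$- s = \left(-1\right) \frac{11}{3} = - \frac{11}{3}$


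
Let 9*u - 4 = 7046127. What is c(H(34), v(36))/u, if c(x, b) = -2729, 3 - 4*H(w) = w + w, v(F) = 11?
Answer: -24561/7046131 ≈ -0.0034857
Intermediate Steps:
H(w) = ¾ - w/2 (H(w) = ¾ - (w + w)/4 = ¾ - w/2)
u = 7046131/9 (u = 4/9 + (⅑)*7046127 = 4/9 + 782903 = 7046131/9 ≈ 7.8290e+5)
c(H(34), v(36))/u = -2729/7046131/9 = -2729*9/7046131 = -24561/7046131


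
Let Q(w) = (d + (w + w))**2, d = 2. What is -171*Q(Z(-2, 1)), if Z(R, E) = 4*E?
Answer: -17100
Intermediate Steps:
Q(w) = (2 + 2*w)**2 (Q(w) = (2 + (w + w))**2 = (2 + 2*w)**2)
-171*Q(Z(-2, 1)) = -684*(1 + 4*1)**2 = -684*(1 + 4)**2 = -684*5**2 = -684*25 = -171*100 = -17100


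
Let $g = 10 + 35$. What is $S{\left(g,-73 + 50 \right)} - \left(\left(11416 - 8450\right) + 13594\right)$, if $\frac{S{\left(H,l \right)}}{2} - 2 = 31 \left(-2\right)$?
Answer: $-16680$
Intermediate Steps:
$g = 45$
$S{\left(H,l \right)} = -120$ ($S{\left(H,l \right)} = 4 + 2 \cdot 31 \left(-2\right) = 4 + 2 \left(-62\right) = 4 - 124 = -120$)
$S{\left(g,-73 + 50 \right)} - \left(\left(11416 - 8450\right) + 13594\right) = -120 - \left(\left(11416 - 8450\right) + 13594\right) = -120 - \left(2966 + 13594\right) = -120 - 16560 = -16680$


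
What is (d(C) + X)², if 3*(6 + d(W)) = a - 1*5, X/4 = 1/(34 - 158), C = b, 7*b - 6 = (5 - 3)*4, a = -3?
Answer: 654481/8649 ≈ 75.671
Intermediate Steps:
b = 2 (b = 6/7 + ((5 - 3)*4)/7 = 6/7 + (2*4)/7 = 6/7 + (⅐)*8 = 6/7 + 8/7 = 2)
C = 2
X = -1/31 (X = 4/(34 - 158) = 4/(-124) = 4*(-1/124) = -1/31 ≈ -0.032258)
d(W) = -26/3 (d(W) = -6 + (-3 - 1*5)/3 = -6 + (-3 - 5)/3 = -6 + (⅓)*(-8) = -6 - 8/3 = -26/3)
(d(C) + X)² = (-26/3 - 1/31)² = (-809/93)² = 654481/8649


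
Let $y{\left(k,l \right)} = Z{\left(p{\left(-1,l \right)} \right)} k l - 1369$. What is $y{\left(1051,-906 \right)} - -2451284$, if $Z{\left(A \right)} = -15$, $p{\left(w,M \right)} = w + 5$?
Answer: $16733005$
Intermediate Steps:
$p{\left(w,M \right)} = 5 + w$
$y{\left(k,l \right)} = -1369 - 15 k l$ ($y{\left(k,l \right)} = - 15 k l - 1369 = -1369 - 15 k l$)
$y{\left(1051,-906 \right)} - -2451284 = \left(-1369 - 15765 \left(-906\right)\right) - -2451284 = \left(-1369 + 14283090\right) + 2451284 = 14281721 + 2451284 = 16733005$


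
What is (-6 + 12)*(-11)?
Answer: -66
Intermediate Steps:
(-6 + 12)*(-11) = 6*(-11) = -66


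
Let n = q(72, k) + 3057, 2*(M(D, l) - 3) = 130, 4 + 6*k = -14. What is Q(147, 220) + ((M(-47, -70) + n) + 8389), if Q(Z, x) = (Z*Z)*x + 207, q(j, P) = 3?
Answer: 4765704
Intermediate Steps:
k = -3 (k = -2/3 + (1/6)*(-14) = -2/3 - 7/3 = -3)
M(D, l) = 68 (M(D, l) = 3 + (1/2)*130 = 3 + 65 = 68)
Q(Z, x) = 207 + x*Z**2 (Q(Z, x) = Z**2*x + 207 = x*Z**2 + 207 = 207 + x*Z**2)
n = 3060 (n = 3 + 3057 = 3060)
Q(147, 220) + ((M(-47, -70) + n) + 8389) = (207 + 220*147**2) + ((68 + 3060) + 8389) = (207 + 220*21609) + (3128 + 8389) = (207 + 4753980) + 11517 = 4754187 + 11517 = 4765704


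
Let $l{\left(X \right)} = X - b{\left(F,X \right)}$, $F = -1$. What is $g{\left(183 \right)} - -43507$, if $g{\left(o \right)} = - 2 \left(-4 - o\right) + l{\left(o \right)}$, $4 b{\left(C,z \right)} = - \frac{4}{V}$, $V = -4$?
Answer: $\frac{176255}{4} \approx 44064.0$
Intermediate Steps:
$b{\left(C,z \right)} = \frac{1}{4}$ ($b{\left(C,z \right)} = \frac{\left(-4\right) \frac{1}{-4}}{4} = \frac{\left(-4\right) \left(- \frac{1}{4}\right)}{4} = \frac{1}{4} \cdot 1 = \frac{1}{4}$)
$l{\left(X \right)} = - \frac{1}{4} + X$ ($l{\left(X \right)} = X - \frac{1}{4} = - \frac{1}{4} + X$)
$g{\left(o \right)} = \frac{31}{4} + 3 o$ ($g{\left(o \right)} = - 2 \left(-4 - o\right) + \left(- \frac{1}{4} + o\right) = \left(8 + 2 o\right) + \left(- \frac{1}{4} + o\right) = \frac{31}{4} + 3 o$)
$g{\left(183 \right)} - -43507 = \left(\frac{31}{4} + 3 \cdot 183\right) - -43507 = \left(\frac{31}{4} + 549\right) + 43507 = \frac{2227}{4} + 43507 = \frac{176255}{4}$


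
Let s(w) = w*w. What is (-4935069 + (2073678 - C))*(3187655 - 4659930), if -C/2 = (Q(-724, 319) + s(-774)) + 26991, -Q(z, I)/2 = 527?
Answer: 2372372405375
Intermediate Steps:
Q(z, I) = -1054 (Q(z, I) = -2*527 = -1054)
s(w) = w**2
C = -1250026 (C = -2*((-1054 + (-774)**2) + 26991) = -2*((-1054 + 599076) + 26991) = -2*(598022 + 26991) = -2*625013 = -1250026)
(-4935069 + (2073678 - C))*(3187655 - 4659930) = (-4935069 + (2073678 - 1*(-1250026)))*(3187655 - 4659930) = (-4935069 + (2073678 + 1250026))*(-1472275) = (-4935069 + 3323704)*(-1472275) = -1611365*(-1472275) = 2372372405375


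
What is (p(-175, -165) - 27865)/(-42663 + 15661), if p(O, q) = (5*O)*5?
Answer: 16120/13501 ≈ 1.1940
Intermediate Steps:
p(O, q) = 25*O
(p(-175, -165) - 27865)/(-42663 + 15661) = (25*(-175) - 27865)/(-42663 + 15661) = (-4375 - 27865)/(-27002) = -32240*(-1/27002) = 16120/13501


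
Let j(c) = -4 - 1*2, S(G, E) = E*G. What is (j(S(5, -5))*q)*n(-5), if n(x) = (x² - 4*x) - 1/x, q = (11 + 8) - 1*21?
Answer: 2712/5 ≈ 542.40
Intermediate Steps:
q = -2 (q = 19 - 21 = -2)
n(x) = x² - 1/x - 4*x
j(c) = -6 (j(c) = -4 - 2 = -6)
(j(S(5, -5))*q)*n(-5) = (-6*(-2))*((-1 + (-5)²*(-4 - 5))/(-5)) = 12*(-(-1 + 25*(-9))/5) = 12*(-(-1 - 225)/5) = 12*(-⅕*(-226)) = 12*(226/5) = 2712/5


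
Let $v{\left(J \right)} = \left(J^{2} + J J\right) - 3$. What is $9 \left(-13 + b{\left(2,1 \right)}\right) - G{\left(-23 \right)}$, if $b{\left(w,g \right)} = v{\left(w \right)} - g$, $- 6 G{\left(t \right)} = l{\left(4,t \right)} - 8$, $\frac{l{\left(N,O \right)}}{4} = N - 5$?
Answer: $-83$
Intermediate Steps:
$l{\left(N,O \right)} = -20 + 4 N$ ($l{\left(N,O \right)} = 4 \left(N - 5\right) = 4 \left(-5 + N\right) = -20 + 4 N$)
$G{\left(t \right)} = 2$ ($G{\left(t \right)} = - \frac{\left(-20 + 4 \cdot 4\right) - 8}{6} = - \frac{\left(-20 + 16\right) - 8}{6} = - \frac{-4 - 8}{6} = \left(- \frac{1}{6}\right) \left(-12\right) = 2$)
$v{\left(J \right)} = -3 + 2 J^{2}$ ($v{\left(J \right)} = \left(J^{2} + J^{2}\right) - 3 = 2 J^{2} - 3 = -3 + 2 J^{2}$)
$b{\left(w,g \right)} = -3 - g + 2 w^{2}$ ($b{\left(w,g \right)} = \left(-3 + 2 w^{2}\right) - g = -3 - g + 2 w^{2}$)
$9 \left(-13 + b{\left(2,1 \right)}\right) - G{\left(-23 \right)} = 9 \left(-13 - \left(4 - 8\right)\right) - 2 = 9 \left(-13 - -4\right) - 2 = 9 \left(-13 + 4\right) - 2 = 9 \left(-9\right) - 2 = -81 - 2 = -83$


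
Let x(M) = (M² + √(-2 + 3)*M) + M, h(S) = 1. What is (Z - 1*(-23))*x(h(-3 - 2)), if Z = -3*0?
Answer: 69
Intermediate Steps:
Z = 0
x(M) = M² + 2*M (x(M) = (M² + √1*M) + M = (M² + 1*M) + M = (M² + M) + M = (M + M²) + M = M² + 2*M)
(Z - 1*(-23))*x(h(-3 - 2)) = (0 - 1*(-23))*(1*(2 + 1)) = (0 + 23)*(1*3) = 23*3 = 69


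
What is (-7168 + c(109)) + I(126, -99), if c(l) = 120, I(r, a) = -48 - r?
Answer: -7222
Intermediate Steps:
(-7168 + c(109)) + I(126, -99) = (-7168 + 120) + (-48 - 1*126) = -7048 + (-48 - 126) = -7048 - 174 = -7222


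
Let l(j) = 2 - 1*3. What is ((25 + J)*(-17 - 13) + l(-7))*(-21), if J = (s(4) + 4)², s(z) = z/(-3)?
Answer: 20251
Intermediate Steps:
s(z) = -z/3 (s(z) = z*(-⅓) = -z/3)
l(j) = -1 (l(j) = 2 - 3 = -1)
J = 64/9 (J = (-⅓*4 + 4)² = (-4/3 + 4)² = (8/3)² = 64/9 ≈ 7.1111)
((25 + J)*(-17 - 13) + l(-7))*(-21) = ((25 + 64/9)*(-17 - 13) - 1)*(-21) = ((289/9)*(-30) - 1)*(-21) = (-2890/3 - 1)*(-21) = -2893/3*(-21) = 20251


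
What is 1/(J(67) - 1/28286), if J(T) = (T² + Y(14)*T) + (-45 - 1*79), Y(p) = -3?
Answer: 28286/117782903 ≈ 0.00024015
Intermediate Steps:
J(T) = -124 + T² - 3*T (J(T) = (T² - 3*T) + (-45 - 1*79) = (T² - 3*T) + (-45 - 79) = (T² - 3*T) - 124 = -124 + T² - 3*T)
1/(J(67) - 1/28286) = 1/((-124 + 67² - 3*67) - 1/28286) = 1/((-124 + 4489 - 201) - 1*1/28286) = 1/(4164 - 1/28286) = 1/(117782903/28286) = 28286/117782903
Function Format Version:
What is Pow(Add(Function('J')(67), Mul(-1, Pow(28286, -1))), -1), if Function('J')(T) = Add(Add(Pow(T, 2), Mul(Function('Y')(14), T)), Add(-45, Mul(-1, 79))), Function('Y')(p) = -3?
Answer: Rational(28286, 117782903) ≈ 0.00024015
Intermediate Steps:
Function('J')(T) = Add(-124, Pow(T, 2), Mul(-3, T)) (Function('J')(T) = Add(Add(Pow(T, 2), Mul(-3, T)), Add(-45, Mul(-1, 79))) = Add(Add(Pow(T, 2), Mul(-3, T)), Add(-45, -79)) = Add(Add(Pow(T, 2), Mul(-3, T)), -124) = Add(-124, Pow(T, 2), Mul(-3, T)))
Pow(Add(Function('J')(67), Mul(-1, Pow(28286, -1))), -1) = Pow(Add(Add(-124, Pow(67, 2), Mul(-3, 67)), Mul(-1, Pow(28286, -1))), -1) = Pow(Add(Add(-124, 4489, -201), Mul(-1, Rational(1, 28286))), -1) = Pow(Add(4164, Rational(-1, 28286)), -1) = Pow(Rational(117782903, 28286), -1) = Rational(28286, 117782903)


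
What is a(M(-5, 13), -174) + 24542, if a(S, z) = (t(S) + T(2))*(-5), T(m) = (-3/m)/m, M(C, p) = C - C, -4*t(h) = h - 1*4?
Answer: 98163/4 ≈ 24541.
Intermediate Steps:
t(h) = 1 - h/4 (t(h) = -(h - 1*4)/4 = -(h - 4)/4 = -(-4 + h)/4 = 1 - h/4)
M(C, p) = 0
T(m) = -3/m**2
a(S, z) = -5/4 + 5*S/4 (a(S, z) = ((1 - S/4) - 3/2**2)*(-5) = ((1 - S/4) - 3*1/4)*(-5) = ((1 - S/4) - 3/4)*(-5) = (1/4 - S/4)*(-5) = -5/4 + 5*S/4)
a(M(-5, 13), -174) + 24542 = (-5/4 + (5/4)*0) + 24542 = (-5/4 + 0) + 24542 = -5/4 + 24542 = 98163/4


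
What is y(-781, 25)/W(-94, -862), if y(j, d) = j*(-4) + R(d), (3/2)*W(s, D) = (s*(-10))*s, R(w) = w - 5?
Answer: -1179/22090 ≈ -0.053373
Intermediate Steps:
R(w) = -5 + w
W(s, D) = -20*s**2/3 (W(s, D) = 2*((s*(-10))*s)/3 = 2*((-10*s)*s)/3 = 2*(-10*s**2)/3 = -20*s**2/3)
y(j, d) = -5 + d - 4*j (y(j, d) = j*(-4) + (-5 + d) = -4*j + (-5 + d) = -5 + d - 4*j)
y(-781, 25)/W(-94, -862) = (-5 + 25 - 4*(-781))/((-20/3*(-94)**2)) = (-5 + 25 + 3124)/((-20/3*8836)) = 3144/(-176720/3) = 3144*(-3/176720) = -1179/22090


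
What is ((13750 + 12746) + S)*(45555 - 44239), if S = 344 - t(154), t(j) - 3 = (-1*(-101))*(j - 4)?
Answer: 15380092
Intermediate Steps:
t(j) = -401 + 101*j (t(j) = 3 + (-1*(-101))*(j - 4) = 3 + 101*(-4 + j) = 3 + (-404 + 101*j) = -401 + 101*j)
S = -14809 (S = 344 - (-401 + 101*154) = 344 - (-401 + 15554) = 344 - 1*15153 = 344 - 15153 = -14809)
((13750 + 12746) + S)*(45555 - 44239) = ((13750 + 12746) - 14809)*(45555 - 44239) = (26496 - 14809)*1316 = 11687*1316 = 15380092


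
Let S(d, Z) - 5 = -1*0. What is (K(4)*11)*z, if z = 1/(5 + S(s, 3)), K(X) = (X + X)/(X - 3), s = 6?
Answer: 44/5 ≈ 8.8000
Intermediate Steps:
S(d, Z) = 5 (S(d, Z) = 5 - 1*0 = 5 + 0 = 5)
K(X) = 2*X/(-3 + X) (K(X) = (2*X)/(-3 + X) = 2*X/(-3 + X))
z = ⅒ (z = 1/(5 + 5) = 1/10 = ⅒ ≈ 0.10000)
(K(4)*11)*z = ((2*4/(-3 + 4))*11)*(⅒) = ((2*4/1)*11)*(⅒) = ((2*4*1)*11)*(⅒) = (8*11)*(⅒) = 88*(⅒) = 44/5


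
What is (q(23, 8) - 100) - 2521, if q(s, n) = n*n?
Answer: -2557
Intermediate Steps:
q(s, n) = n²
(q(23, 8) - 100) - 2521 = (8² - 100) - 2521 = (64 - 100) - 2521 = -36 - 2521 = -2557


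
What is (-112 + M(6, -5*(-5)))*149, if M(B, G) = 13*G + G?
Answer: 35462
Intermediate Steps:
M(B, G) = 14*G
(-112 + M(6, -5*(-5)))*149 = (-112 + 14*(-5*(-5)))*149 = (-112 + 14*25)*149 = (-112 + 350)*149 = 238*149 = 35462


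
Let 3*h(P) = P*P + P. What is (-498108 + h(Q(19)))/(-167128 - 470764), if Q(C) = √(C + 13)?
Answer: 373573/478419 - √2/478419 ≈ 0.78085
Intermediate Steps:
Q(C) = √(13 + C)
h(P) = P/3 + P²/3 (h(P) = (P*P + P)/3 = (P² + P)/3 = (P + P²)/3 = P/3 + P²/3)
(-498108 + h(Q(19)))/(-167128 - 470764) = (-498108 + √(13 + 19)*(1 + √(13 + 19))/3)/(-167128 - 470764) = (-498108 + √32*(1 + √32)/3)/(-637892) = (-498108 + (4*√2)*(1 + 4*√2)/3)*(-1/637892) = (-498108 + 4*√2*(1 + 4*√2)/3)*(-1/637892) = 124527/159473 - √2*(1 + 4*√2)/478419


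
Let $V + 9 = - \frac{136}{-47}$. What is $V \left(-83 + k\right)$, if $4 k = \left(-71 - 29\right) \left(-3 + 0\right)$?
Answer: $\frac{2296}{47} \approx 48.851$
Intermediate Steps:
$k = 75$ ($k = \frac{\left(-71 - 29\right) \left(-3 + 0\right)}{4} = \frac{\left(-100\right) \left(-3\right)}{4} = \frac{1}{4} \cdot 300 = 75$)
$V = - \frac{287}{47}$ ($V = -9 - \frac{136}{-47} = -9 - 136 \left(- \frac{1}{47}\right) = -9 - - \frac{136}{47} = -9 + \frac{136}{47} = - \frac{287}{47} \approx -6.1064$)
$V \left(-83 + k\right) = - \frac{287 \left(-83 + 75\right)}{47} = \left(- \frac{287}{47}\right) \left(-8\right) = \frac{2296}{47}$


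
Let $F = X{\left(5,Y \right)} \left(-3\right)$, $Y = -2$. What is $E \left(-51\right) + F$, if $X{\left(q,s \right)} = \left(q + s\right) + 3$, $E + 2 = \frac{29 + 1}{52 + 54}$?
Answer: $\frac{3687}{53} \approx 69.566$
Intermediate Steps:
$E = - \frac{91}{53}$ ($E = -2 + \frac{29 + 1}{52 + 54} = -2 + \frac{30}{106} = -2 + 30 \cdot \frac{1}{106} = -2 + \frac{15}{53} = - \frac{91}{53} \approx -1.717$)
$X{\left(q,s \right)} = 3 + q + s$
$F = -18$ ($F = \left(3 + 5 - 2\right) \left(-3\right) = 6 \left(-3\right) = -18$)
$E \left(-51\right) + F = \left(- \frac{91}{53}\right) \left(-51\right) - 18 = \frac{4641}{53} - 18 = \frac{3687}{53}$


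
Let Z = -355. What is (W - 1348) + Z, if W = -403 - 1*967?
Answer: -3073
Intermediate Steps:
W = -1370 (W = -403 - 967 = -1370)
(W - 1348) + Z = (-1370 - 1348) - 355 = -2718 - 355 = -3073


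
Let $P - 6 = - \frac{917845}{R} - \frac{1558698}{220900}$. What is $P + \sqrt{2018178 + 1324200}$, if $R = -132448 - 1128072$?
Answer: $- \frac{4566241723}{13922443400} + \sqrt{3342378} \approx 1827.9$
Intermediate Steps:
$R = -1260520$
$P = - \frac{4566241723}{13922443400}$ ($P = 6 - \left(- \frac{183569}{252104} + \frac{779349}{110450}\right) = 6 - \frac{88100902123}{13922443400} = - \frac{4566241723}{13922443400} \approx -0.32798$)
$P + \sqrt{2018178 + 1324200} = - \frac{4566241723}{13922443400} + \sqrt{2018178 + 1324200} = - \frac{4566241723}{13922443400} + \sqrt{3342378}$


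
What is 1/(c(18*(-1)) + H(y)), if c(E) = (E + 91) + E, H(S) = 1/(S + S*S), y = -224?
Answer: 49952/2747361 ≈ 0.018182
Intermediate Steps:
H(S) = 1/(S + S²)
c(E) = 91 + 2*E (c(E) = (91 + E) + E = 91 + 2*E)
1/(c(18*(-1)) + H(y)) = 1/((91 + 2*(18*(-1))) + 1/((-224)*(1 - 224))) = 1/((91 + 2*(-18)) - 1/224/(-223)) = 1/((91 - 36) - 1/224*(-1/223)) = 1/(55 + 1/49952) = 1/(2747361/49952) = 49952/2747361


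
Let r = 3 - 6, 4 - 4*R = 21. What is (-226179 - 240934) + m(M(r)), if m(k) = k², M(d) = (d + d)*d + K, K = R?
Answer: -7470783/16 ≈ -4.6692e+5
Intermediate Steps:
R = -17/4 (R = 1 - ¼*21 = 1 - 21/4 = -17/4 ≈ -4.2500)
K = -17/4 ≈ -4.2500
r = -3
M(d) = -17/4 + 2*d² (M(d) = (d + d)*d - 17/4 = (2*d)*d - 17/4 = 2*d² - 17/4 = -17/4 + 2*d²)
(-226179 - 240934) + m(M(r)) = (-226179 - 240934) + (-17/4 + 2*(-3)²)² = -467113 + (-17/4 + 2*9)² = -467113 + (-17/4 + 18)² = -467113 + (55/4)² = -467113 + 3025/16 = -7470783/16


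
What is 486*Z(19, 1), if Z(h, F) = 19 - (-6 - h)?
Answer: 21384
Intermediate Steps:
Z(h, F) = 25 + h (Z(h, F) = 19 + (6 + h) = 25 + h)
486*Z(19, 1) = 486*(25 + 19) = 486*44 = 21384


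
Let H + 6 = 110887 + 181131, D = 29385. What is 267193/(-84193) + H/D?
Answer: 16733900011/2474011305 ≈ 6.7639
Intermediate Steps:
H = 292012 (H = -6 + (110887 + 181131) = -6 + 292018 = 292012)
267193/(-84193) + H/D = 267193/(-84193) + 292012/29385 = 267193*(-1/84193) + 292012*(1/29385) = -267193/84193 + 292012/29385 = 16733900011/2474011305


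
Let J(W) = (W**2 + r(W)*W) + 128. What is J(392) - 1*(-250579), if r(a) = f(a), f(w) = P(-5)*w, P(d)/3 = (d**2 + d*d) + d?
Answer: 21149011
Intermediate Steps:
P(d) = 3*d + 6*d**2 (P(d) = 3*((d**2 + d*d) + d) = 3*((d**2 + d**2) + d) = 3*(2*d**2 + d) = 3*(d + 2*d**2) = 3*d + 6*d**2)
f(w) = 135*w (f(w) = (3*(-5)*(1 + 2*(-5)))*w = (3*(-5)*(1 - 10))*w = (3*(-5)*(-9))*w = 135*w)
r(a) = 135*a
J(W) = 128 + 136*W**2 (J(W) = (W**2 + (135*W)*W) + 128 = (W**2 + 135*W**2) + 128 = 136*W**2 + 128 = 128 + 136*W**2)
J(392) - 1*(-250579) = (128 + 136*392**2) - 1*(-250579) = (128 + 136*153664) + 250579 = (128 + 20898304) + 250579 = 20898432 + 250579 = 21149011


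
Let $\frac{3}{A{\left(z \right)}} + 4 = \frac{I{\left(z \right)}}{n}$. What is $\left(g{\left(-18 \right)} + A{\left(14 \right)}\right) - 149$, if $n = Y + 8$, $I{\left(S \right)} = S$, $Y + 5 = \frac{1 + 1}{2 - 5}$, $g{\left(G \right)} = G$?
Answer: $- \frac{331}{2} \approx -165.5$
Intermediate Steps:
$Y = - \frac{17}{3}$ ($Y = -5 + \frac{1 + 1}{2 - 5} = -5 + \frac{2}{-3} = -5 + 2 \left(- \frac{1}{3}\right) = -5 - \frac{2}{3} = - \frac{17}{3} \approx -5.6667$)
$n = \frac{7}{3}$ ($n = - \frac{17}{3} + 8 = \frac{7}{3} \approx 2.3333$)
$A{\left(z \right)} = \frac{3}{-4 + \frac{3 z}{7}}$ ($A{\left(z \right)} = \frac{3}{-4 + \frac{z}{\frac{7}{3}}} = \frac{3}{-4 + z \frac{3}{7}} = \frac{3}{-4 + \frac{3 z}{7}}$)
$\left(g{\left(-18 \right)} + A{\left(14 \right)}\right) - 149 = \left(-18 + \frac{21}{-28 + 3 \cdot 14}\right) - 149 = \left(-18 + \frac{21}{-28 + 42}\right) - 149 = \left(-18 + \frac{21}{14}\right) - 149 = \left(-18 + 21 \cdot \frac{1}{14}\right) - 149 = \left(-18 + \frac{3}{2}\right) - 149 = - \frac{33}{2} - 149 = - \frac{331}{2}$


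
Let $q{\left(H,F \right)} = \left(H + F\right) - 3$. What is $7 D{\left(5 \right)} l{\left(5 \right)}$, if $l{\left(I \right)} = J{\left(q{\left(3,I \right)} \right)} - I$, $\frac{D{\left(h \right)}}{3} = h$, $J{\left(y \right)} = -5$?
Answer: $-1050$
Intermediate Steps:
$q{\left(H,F \right)} = -3 + F + H$ ($q{\left(H,F \right)} = \left(F + H\right) - 3 = -3 + F + H$)
$D{\left(h \right)} = 3 h$
$l{\left(I \right)} = -5 - I$
$7 D{\left(5 \right)} l{\left(5 \right)} = 7 \cdot 3 \cdot 5 \left(-5 - 5\right) = 7 \cdot 15 \left(-5 - 5\right) = 105 \left(-10\right) = -1050$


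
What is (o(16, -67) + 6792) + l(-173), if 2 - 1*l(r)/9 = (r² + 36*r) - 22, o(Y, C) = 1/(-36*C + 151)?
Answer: -528749462/2563 ≈ -2.0630e+5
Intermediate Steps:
o(Y, C) = 1/(151 - 36*C)
l(r) = 216 - 324*r - 9*r² (l(r) = 18 - 9*((r² + 36*r) - 22) = 18 - 9*(-22 + r² + 36*r) = 18 + (198 - 324*r - 9*r²) = 216 - 324*r - 9*r²)
(o(16, -67) + 6792) + l(-173) = (-1/(-151 + 36*(-67)) + 6792) + (216 - 324*(-173) - 9*(-173)²) = (-1/(-151 - 2412) + 6792) + (216 + 56052 - 9*29929) = (-1/(-2563) + 6792) + (216 + 56052 - 269361) = (-1*(-1/2563) + 6792) - 213093 = (1/2563 + 6792) - 213093 = 17407897/2563 - 213093 = -528749462/2563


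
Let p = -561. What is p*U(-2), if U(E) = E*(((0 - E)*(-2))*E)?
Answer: 8976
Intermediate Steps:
U(E) = 2*E³ (U(E) = E*((-E*(-2))*E) = E*((2*E)*E) = E*(2*E²) = 2*E³)
p*U(-2) = -1122*(-2)³ = -1122*(-8) = -561*(-16) = 8976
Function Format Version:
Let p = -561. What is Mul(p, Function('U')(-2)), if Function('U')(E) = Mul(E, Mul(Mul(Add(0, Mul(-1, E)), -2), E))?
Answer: 8976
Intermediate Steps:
Function('U')(E) = Mul(2, Pow(E, 3)) (Function('U')(E) = Mul(E, Mul(Mul(Mul(-1, E), -2), E)) = Mul(E, Mul(Mul(2, E), E)) = Mul(E, Mul(2, Pow(E, 2))) = Mul(2, Pow(E, 3)))
Mul(p, Function('U')(-2)) = Mul(-561, Mul(2, Pow(-2, 3))) = Mul(-561, Mul(2, -8)) = Mul(-561, -16) = 8976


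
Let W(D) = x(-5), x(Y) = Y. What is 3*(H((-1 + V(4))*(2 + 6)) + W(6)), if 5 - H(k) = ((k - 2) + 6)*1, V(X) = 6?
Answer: -132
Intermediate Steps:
W(D) = -5
H(k) = 1 - k (H(k) = 5 - ((k - 2) + 6) = 5 - ((-2 + k) + 6) = 5 - (4 + k) = 5 + (-4 - k) = 1 - k)
3*(H((-1 + V(4))*(2 + 6)) + W(6)) = 3*((1 - (-1 + 6)*(2 + 6)) - 5) = 3*((1 - 5*8) - 5) = 3*((1 - 1*40) - 5) = 3*((1 - 40) - 5) = 3*(-39 - 5) = 3*(-44) = -132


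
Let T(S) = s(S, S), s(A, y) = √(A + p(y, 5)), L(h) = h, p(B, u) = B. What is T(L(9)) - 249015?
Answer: -249015 + 3*√2 ≈ -2.4901e+5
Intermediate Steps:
s(A, y) = √(A + y)
T(S) = √2*√S (T(S) = √(S + S) = √(2*S) = √2*√S)
T(L(9)) - 249015 = √2*√9 - 249015 = √2*3 - 249015 = 3*√2 - 249015 = -249015 + 3*√2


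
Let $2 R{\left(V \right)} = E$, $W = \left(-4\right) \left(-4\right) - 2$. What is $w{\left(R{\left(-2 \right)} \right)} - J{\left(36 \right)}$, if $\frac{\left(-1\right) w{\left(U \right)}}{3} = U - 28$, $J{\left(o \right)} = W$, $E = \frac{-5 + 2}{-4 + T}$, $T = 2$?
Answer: $\frac{271}{4} \approx 67.75$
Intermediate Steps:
$W = 14$ ($W = 16 - 2 = 14$)
$E = \frac{3}{2}$ ($E = \frac{-5 + 2}{-4 + 2} = - \frac{3}{-2} = \left(-3\right) \left(- \frac{1}{2}\right) = \frac{3}{2} \approx 1.5$)
$R{\left(V \right)} = \frac{3}{4}$ ($R{\left(V \right)} = \frac{1}{2} \cdot \frac{3}{2} = \frac{3}{4}$)
$J{\left(o \right)} = 14$
$w{\left(U \right)} = 84 - 3 U$ ($w{\left(U \right)} = - 3 \left(U - 28\right) = - 3 \left(-28 + U\right) = 84 - 3 U$)
$w{\left(R{\left(-2 \right)} \right)} - J{\left(36 \right)} = \left(84 - \frac{9}{4}\right) - 14 = \frac{327}{4} - 14 = \frac{271}{4}$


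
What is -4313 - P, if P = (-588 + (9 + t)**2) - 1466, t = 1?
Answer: -2359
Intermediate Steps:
P = -1954 (P = (-588 + (9 + 1)**2) - 1466 = (-588 + 10**2) - 1466 = (-588 + 100) - 1466 = -488 - 1466 = -1954)
-4313 - P = -4313 - 1*(-1954) = -4313 + 1954 = -2359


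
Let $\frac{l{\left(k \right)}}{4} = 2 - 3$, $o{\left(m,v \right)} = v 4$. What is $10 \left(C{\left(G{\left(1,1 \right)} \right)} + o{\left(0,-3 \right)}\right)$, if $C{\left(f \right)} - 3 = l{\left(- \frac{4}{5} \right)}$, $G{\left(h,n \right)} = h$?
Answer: $-130$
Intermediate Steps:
$o{\left(m,v \right)} = 4 v$
$l{\left(k \right)} = -4$ ($l{\left(k \right)} = 4 \left(2 - 3\right) = 4 \left(-1\right) = -4$)
$C{\left(f \right)} = -1$ ($C{\left(f \right)} = 3 - 4 = -1$)
$10 \left(C{\left(G{\left(1,1 \right)} \right)} + o{\left(0,-3 \right)}\right) = 10 \left(-1 + 4 \left(-3\right)\right) = 10 \left(-1 - 12\right) = 10 \left(-13\right) = -130$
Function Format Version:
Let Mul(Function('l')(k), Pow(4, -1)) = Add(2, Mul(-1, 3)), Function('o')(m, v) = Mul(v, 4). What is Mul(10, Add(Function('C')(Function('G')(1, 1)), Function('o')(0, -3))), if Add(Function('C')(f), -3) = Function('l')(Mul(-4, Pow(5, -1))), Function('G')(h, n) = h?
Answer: -130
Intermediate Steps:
Function('o')(m, v) = Mul(4, v)
Function('l')(k) = -4 (Function('l')(k) = Mul(4, Add(2, Mul(-1, 3))) = Mul(4, Add(2, -3)) = Mul(4, -1) = -4)
Function('C')(f) = -1 (Function('C')(f) = Add(3, -4) = -1)
Mul(10, Add(Function('C')(Function('G')(1, 1)), Function('o')(0, -3))) = Mul(10, Add(-1, Mul(4, -3))) = Mul(10, Add(-1, -12)) = Mul(10, -13) = -130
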